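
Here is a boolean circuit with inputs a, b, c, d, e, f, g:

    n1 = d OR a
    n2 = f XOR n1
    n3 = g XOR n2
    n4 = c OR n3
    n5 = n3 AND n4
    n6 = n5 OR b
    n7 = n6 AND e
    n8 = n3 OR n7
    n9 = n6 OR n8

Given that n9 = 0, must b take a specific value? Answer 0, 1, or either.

n9 = n6 OR n8 must be 0, so both n6 = 0 and n8 = 0.
Every assignment with n9 = 0 has b = 0; there are 32 such assignment(s).

0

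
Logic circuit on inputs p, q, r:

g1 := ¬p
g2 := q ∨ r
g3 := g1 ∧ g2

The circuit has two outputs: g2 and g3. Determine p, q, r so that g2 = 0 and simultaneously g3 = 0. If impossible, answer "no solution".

p=0, q=0, r=0

Check with p=0, q=0, r=0:
g1 = ¬p = ¬0 = 1
g2 = q ∨ r = 0 ∨ 0 = 0
g3 = g1 ∧ g2 = 1 ∧ 0 = 0
So g2 = 0 and g3 = 0.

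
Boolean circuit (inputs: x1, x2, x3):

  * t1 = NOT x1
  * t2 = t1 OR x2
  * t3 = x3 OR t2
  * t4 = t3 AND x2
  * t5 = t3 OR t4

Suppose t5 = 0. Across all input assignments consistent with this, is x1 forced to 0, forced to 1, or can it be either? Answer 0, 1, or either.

t5 = t3 OR t4 must be 0, so both t3 = 0 and t4 = 0.
t3 = x3 OR t2 must be 0, so both x3 = 0 and t2 = 0.
Every assignment with t5 = 0 has x1 = 1; there are 1 such assignment(s).
  x1=1, x2=0, x3=0

1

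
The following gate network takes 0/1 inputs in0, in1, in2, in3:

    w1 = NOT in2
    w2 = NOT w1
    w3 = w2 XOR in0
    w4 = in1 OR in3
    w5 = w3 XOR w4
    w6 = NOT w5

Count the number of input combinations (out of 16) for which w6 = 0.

w6 = NOT w5 must be 0, so w5 = 1.
Enumerating the 16 input combinations, 8 give w6 = 0 and 8 give w6 = 1.

8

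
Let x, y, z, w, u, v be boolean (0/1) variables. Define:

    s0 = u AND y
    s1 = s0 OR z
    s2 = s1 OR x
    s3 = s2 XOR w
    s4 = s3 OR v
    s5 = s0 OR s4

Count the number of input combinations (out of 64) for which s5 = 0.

s5 = s0 OR s4 must be 0, so both s0 = 0 and s4 = 0.
Enumerating the 64 input combinations, 12 give s5 = 0 and 52 give s5 = 1.

12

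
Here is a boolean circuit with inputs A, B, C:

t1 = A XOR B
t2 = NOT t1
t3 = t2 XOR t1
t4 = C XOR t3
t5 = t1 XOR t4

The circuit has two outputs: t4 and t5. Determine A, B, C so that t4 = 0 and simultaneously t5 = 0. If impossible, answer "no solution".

Check with A=1, B=1, C=1:
t1 = A XOR B = 1 XOR 1 = 0
t2 = NOT t1 = NOT 0 = 1
t3 = t2 XOR t1 = 1 XOR 0 = 1
t4 = C XOR t3 = 1 XOR 1 = 0
t5 = t1 XOR t4 = 0 XOR 0 = 0
So t4 = 0 and t5 = 0.

A=1, B=1, C=1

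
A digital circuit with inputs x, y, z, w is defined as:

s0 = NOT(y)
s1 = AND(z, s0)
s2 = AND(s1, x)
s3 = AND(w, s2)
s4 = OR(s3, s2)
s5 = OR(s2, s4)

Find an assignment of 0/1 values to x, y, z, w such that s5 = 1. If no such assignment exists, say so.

s5 = OR(s2, s4) must be 1, so at least one of s2, s4 is 1.
Check with x=1, y=0, z=1, w=0:
s0 = NOT(y) = NOT 0 = 1
s1 = AND(z, s0) = AND(1, 1) = 1
s2 = AND(s1, x) = AND(1, 1) = 1
s3 = AND(w, s2) = AND(0, 1) = 0
s4 = OR(s3, s2) = OR(0, 1) = 1
s5 = OR(s2, s4) = OR(1, 1) = 1
So s5 = 1 as required.

x=1, y=0, z=1, w=0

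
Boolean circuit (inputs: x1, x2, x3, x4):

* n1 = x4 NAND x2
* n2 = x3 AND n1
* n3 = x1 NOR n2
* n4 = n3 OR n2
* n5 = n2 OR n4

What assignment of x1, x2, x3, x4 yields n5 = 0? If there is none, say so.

x1=1, x2=1, x3=0, x4=0

Check with x1=1, x2=1, x3=0, x4=0:
n1 = x4 NAND x2 = 0 NAND 1 = 1
n2 = x3 AND n1 = 0 AND 1 = 0
n3 = x1 NOR n2 = 1 NOR 0 = 0
n4 = n3 OR n2 = 0 OR 0 = 0
n5 = n2 OR n4 = 0 OR 0 = 0
So n5 = 0 as required.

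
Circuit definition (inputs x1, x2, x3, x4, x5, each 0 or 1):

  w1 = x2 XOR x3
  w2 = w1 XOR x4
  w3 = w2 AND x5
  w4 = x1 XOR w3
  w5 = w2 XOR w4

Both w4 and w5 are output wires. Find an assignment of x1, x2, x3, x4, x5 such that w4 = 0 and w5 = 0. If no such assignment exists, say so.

Check with x1=0, x2=0, x3=1, x4=1, x5=1:
w1 = x2 XOR x3 = 0 XOR 1 = 1
w2 = w1 XOR x4 = 1 XOR 1 = 0
w3 = w2 AND x5 = 0 AND 1 = 0
w4 = x1 XOR w3 = 0 XOR 0 = 0
w5 = w2 XOR w4 = 0 XOR 0 = 0
So w4 = 0 and w5 = 0.

x1=0, x2=0, x3=1, x4=1, x5=1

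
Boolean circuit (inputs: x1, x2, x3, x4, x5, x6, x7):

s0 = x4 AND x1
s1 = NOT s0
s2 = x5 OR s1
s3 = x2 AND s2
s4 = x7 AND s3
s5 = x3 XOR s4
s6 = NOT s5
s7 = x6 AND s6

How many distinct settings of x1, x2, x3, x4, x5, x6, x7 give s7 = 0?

96

s7 = x6 AND s6 must be 0, so at least one of x6, s6 is 0.
Enumerating the 128 input combinations, 96 give s7 = 0 and 32 give s7 = 1.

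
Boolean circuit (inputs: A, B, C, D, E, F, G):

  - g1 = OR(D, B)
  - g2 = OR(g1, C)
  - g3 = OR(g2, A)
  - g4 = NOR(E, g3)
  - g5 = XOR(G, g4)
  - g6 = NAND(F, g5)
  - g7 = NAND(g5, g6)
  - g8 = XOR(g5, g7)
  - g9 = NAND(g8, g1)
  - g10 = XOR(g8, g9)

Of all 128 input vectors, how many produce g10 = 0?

g10 = XOR(g8, g9) must be 0, so g8 and g9 are equal.
Enumerating the 128 input combinations, 24 give g10 = 0 and 104 give g10 = 1.

24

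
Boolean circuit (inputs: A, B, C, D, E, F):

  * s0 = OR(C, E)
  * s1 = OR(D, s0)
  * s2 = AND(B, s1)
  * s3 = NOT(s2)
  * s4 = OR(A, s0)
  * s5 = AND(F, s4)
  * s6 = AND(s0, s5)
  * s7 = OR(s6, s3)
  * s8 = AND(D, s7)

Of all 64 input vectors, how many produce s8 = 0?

s8 = AND(D, s7) must be 0, so at least one of D, s7 is 0.
Enumerating the 64 input combinations, 42 give s8 = 0 and 22 give s8 = 1.

42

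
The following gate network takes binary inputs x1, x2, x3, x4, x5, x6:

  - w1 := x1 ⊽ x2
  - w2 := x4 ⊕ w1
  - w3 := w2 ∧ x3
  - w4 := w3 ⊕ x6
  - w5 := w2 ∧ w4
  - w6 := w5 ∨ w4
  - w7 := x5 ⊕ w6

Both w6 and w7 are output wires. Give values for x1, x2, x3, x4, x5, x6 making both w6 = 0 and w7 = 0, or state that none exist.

x1=0, x2=0, x3=1, x4=1, x5=0, x6=0

Check with x1=0, x2=0, x3=1, x4=1, x5=0, x6=0:
w1 = x1 ⊽ x2 = 0 ⊽ 0 = 1
w2 = x4 ⊕ w1 = 1 ⊕ 1 = 0
w3 = w2 ∧ x3 = 0 ∧ 1 = 0
w4 = w3 ⊕ x6 = 0 ⊕ 0 = 0
w5 = w2 ∧ w4 = 0 ∧ 0 = 0
w6 = w5 ∨ w4 = 0 ∨ 0 = 0
w7 = x5 ⊕ w6 = 0 ⊕ 0 = 0
So w6 = 0 and w7 = 0.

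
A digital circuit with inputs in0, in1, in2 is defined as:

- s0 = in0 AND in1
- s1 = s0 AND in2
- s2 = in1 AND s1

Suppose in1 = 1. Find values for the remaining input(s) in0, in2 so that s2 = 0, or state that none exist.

s2 = in1 AND s1 must be 0, so at least one of in1, s1 is 0.
Check with in1 = 1 and in0=0, in2=1:
s0 = in0 AND in1 = 0 AND 1 = 0
s1 = s0 AND in2 = 0 AND 1 = 0
s2 = in1 AND s1 = 1 AND 0 = 0
So s2 = 0.

in0=0 in2=1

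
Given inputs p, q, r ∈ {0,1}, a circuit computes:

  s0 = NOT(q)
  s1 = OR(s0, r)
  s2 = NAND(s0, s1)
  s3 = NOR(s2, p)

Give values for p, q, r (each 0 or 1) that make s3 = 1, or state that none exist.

p=0 q=0 r=1

s3 = NOR(s2, p) must be 1, so both s2 = 0 and p = 0.
s2 = NAND(s0, s1) must be 0, so both s0 = 1 and s1 = 1.
Check with p=0 q=0 r=1:
s0 = NOT(q) = NOT 0 = 1
s1 = OR(s0, r) = OR(1, 1) = 1
s2 = NAND(s0, s1) = NAND(1, 1) = 0
s3 = NOR(s2, p) = NOR(0, 0) = 1
So s3 = 1 as required.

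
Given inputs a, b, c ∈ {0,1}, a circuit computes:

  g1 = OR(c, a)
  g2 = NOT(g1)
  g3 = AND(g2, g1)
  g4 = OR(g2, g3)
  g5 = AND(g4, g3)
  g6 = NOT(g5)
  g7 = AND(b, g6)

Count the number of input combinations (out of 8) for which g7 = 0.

4

g7 = AND(b, g6) must be 0, so at least one of b, g6 is 0.
Enumerating the 8 input combinations, 4 give g7 = 0 and 4 give g7 = 1.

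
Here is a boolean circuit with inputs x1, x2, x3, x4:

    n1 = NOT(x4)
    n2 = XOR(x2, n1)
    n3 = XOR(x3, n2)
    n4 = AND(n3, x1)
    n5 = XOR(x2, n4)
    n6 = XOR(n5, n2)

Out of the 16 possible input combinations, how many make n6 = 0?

n6 = XOR(n5, n2) must be 0, so n5 and n2 are equal.
Enumerating the 16 input combinations, 8 give n6 = 0 and 8 give n6 = 1.

8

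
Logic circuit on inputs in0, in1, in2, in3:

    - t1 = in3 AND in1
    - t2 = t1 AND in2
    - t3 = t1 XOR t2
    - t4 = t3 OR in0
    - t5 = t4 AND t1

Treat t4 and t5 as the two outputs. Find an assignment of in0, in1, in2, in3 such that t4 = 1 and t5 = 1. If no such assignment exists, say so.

Check with in0=0 in1=1 in2=0 in3=1:
t1 = in3 AND in1 = 1 AND 1 = 1
t2 = t1 AND in2 = 1 AND 0 = 0
t3 = t1 XOR t2 = 1 XOR 0 = 1
t4 = t3 OR in0 = 1 OR 0 = 1
t5 = t4 AND t1 = 1 AND 1 = 1
So t4 = 1 and t5 = 1.

in0=0 in1=1 in2=0 in3=1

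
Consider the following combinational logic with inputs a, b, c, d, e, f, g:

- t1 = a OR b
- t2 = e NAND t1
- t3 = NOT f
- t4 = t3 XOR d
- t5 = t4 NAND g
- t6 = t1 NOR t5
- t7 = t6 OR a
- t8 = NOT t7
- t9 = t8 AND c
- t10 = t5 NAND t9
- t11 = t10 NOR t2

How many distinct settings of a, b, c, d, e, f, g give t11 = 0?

t11 = t10 NOR t2 must be 0, so at least one of t10, t2 is 1.
Enumerating the 128 input combinations, 122 give t11 = 0 and 6 give t11 = 1.

122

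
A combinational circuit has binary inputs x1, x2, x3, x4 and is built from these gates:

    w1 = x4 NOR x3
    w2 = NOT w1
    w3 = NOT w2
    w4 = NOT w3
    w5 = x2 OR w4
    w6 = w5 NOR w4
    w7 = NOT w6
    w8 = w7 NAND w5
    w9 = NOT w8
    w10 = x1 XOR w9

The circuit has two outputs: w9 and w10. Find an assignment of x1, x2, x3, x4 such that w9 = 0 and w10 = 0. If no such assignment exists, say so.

Check with x1=0, x2=0, x3=0, x4=0:
w1 = x4 NOR x3 = 0 NOR 0 = 1
w2 = NOT w1 = NOT 1 = 0
w3 = NOT w2 = NOT 0 = 1
w4 = NOT w3 = NOT 1 = 0
w5 = x2 OR w4 = 0 OR 0 = 0
w6 = w5 NOR w4 = 0 NOR 0 = 1
w7 = NOT w6 = NOT 1 = 0
w8 = w7 NAND w5 = 0 NAND 0 = 1
w9 = NOT w8 = NOT 1 = 0
w10 = x1 XOR w9 = 0 XOR 0 = 0
So w9 = 0 and w10 = 0.

x1=0, x2=0, x3=0, x4=0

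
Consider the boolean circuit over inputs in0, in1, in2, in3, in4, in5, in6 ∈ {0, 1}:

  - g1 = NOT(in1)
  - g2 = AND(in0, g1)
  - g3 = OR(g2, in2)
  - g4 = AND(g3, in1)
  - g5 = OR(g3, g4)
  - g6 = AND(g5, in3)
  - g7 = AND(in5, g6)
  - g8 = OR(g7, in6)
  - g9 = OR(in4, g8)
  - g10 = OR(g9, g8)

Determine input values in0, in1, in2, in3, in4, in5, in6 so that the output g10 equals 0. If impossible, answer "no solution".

Check with in0=1 in1=1 in2=0 in3=1 in4=0 in5=1 in6=0:
g1 = NOT(in1) = NOT 1 = 0
g2 = AND(in0, g1) = AND(1, 0) = 0
g3 = OR(g2, in2) = OR(0, 0) = 0
g4 = AND(g3, in1) = AND(0, 1) = 0
g5 = OR(g3, g4) = OR(0, 0) = 0
g6 = AND(g5, in3) = AND(0, 1) = 0
g7 = AND(in5, g6) = AND(1, 0) = 0
g8 = OR(g7, in6) = OR(0, 0) = 0
g9 = OR(in4, g8) = OR(0, 0) = 0
g10 = OR(g9, g8) = OR(0, 0) = 0
So g10 = 0 as required.

in0=1 in1=1 in2=0 in3=1 in4=0 in5=1 in6=0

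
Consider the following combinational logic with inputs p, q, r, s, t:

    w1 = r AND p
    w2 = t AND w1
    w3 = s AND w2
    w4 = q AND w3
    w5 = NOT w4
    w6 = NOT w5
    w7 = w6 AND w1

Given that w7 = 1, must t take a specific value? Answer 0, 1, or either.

1

w7 = w6 AND w1 must be 1, so both w6 = 1 and w1 = 1.
w6 = NOT w5 must be 1, so w5 = 0.
w1 = r AND p must be 1, so both r = 1 and p = 1.
Every assignment with w7 = 1 has t = 1; there are 1 such assignment(s).
  p=1, q=1, r=1, s=1, t=1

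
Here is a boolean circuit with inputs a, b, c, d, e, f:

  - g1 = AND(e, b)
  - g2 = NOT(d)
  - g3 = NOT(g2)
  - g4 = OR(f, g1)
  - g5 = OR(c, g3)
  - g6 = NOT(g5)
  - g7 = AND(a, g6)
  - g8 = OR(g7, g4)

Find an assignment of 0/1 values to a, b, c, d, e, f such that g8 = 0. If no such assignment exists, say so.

a=0, b=0, c=1, d=0, e=0, f=0

g8 = OR(g7, g4) must be 0, so both g7 = 0 and g4 = 0.
g7 = AND(a, g6) must be 0, so at least one of a, g6 is 0.
Check with a=0, b=0, c=1, d=0, e=0, f=0:
g1 = AND(e, b) = AND(0, 0) = 0
g2 = NOT(d) = NOT 0 = 1
g3 = NOT(g2) = NOT 1 = 0
g4 = OR(f, g1) = OR(0, 0) = 0
g5 = OR(c, g3) = OR(1, 0) = 1
g6 = NOT(g5) = NOT 1 = 0
g7 = AND(a, g6) = AND(0, 0) = 0
g8 = OR(g7, g4) = OR(0, 0) = 0
So g8 = 0 as required.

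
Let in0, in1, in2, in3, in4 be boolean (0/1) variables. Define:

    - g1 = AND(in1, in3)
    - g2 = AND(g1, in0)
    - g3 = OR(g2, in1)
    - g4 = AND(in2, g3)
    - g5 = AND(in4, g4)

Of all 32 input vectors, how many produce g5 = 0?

28

g5 = AND(in4, g4) must be 0, so at least one of in4, g4 is 0.
Enumerating the 32 input combinations, 28 give g5 = 0 and 4 give g5 = 1.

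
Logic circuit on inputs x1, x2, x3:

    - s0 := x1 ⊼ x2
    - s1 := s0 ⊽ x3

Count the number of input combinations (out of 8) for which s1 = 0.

s1 = s0 ⊽ x3 must be 0, so at least one of s0, x3 is 1.
Enumerating the 8 input combinations, 7 give s1 = 0 and 1 give s1 = 1.

7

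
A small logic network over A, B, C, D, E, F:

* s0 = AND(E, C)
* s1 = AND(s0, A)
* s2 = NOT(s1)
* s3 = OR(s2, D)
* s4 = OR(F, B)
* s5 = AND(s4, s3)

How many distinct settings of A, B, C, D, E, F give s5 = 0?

s5 = AND(s4, s3) must be 0, so at least one of s4, s3 is 0.
Enumerating the 64 input combinations, 19 give s5 = 0 and 45 give s5 = 1.

19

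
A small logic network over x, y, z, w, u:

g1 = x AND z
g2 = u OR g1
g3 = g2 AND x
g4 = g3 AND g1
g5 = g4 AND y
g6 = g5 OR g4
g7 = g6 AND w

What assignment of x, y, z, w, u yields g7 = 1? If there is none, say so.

x=1, y=0, z=1, w=1, u=1

g7 = g6 AND w must be 1, so both g6 = 1 and w = 1.
g6 = g5 OR g4 must be 1, so at least one of g5, g4 is 1.
Check with x=1, y=0, z=1, w=1, u=1:
g1 = x AND z = 1 AND 1 = 1
g2 = u OR g1 = 1 OR 1 = 1
g3 = g2 AND x = 1 AND 1 = 1
g4 = g3 AND g1 = 1 AND 1 = 1
g5 = g4 AND y = 1 AND 0 = 0
g6 = g5 OR g4 = 0 OR 1 = 1
g7 = g6 AND w = 1 AND 1 = 1
So g7 = 1 as required.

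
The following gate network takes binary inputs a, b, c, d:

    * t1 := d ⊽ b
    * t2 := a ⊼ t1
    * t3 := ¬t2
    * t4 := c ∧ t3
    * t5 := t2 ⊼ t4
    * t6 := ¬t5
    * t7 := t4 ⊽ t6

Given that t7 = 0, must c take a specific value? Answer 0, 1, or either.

t7 = t4 ⊽ t6 must be 0, so at least one of t4, t6 is 1.
Every assignment with t7 = 0 has c = 1; there are 1 such assignment(s).
  a=1, b=0, c=1, d=0

1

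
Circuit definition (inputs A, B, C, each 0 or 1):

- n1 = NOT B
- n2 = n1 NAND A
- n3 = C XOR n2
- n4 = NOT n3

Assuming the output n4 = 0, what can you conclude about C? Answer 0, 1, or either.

Both values of C occur among assignments with n4 = 0:
  C=0: A=0, B=0, C=0
  C=1: A=1, B=0, C=1

either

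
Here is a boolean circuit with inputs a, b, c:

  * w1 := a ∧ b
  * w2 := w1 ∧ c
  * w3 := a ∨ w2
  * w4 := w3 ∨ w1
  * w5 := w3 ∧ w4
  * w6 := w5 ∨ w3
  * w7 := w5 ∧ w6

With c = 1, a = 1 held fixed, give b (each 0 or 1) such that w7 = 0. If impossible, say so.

no solution exists

With c = 1, a = 1 fixed, none of the 2 settings of b give w7 = 0.
For example, with b=1:
w1 = a ∧ b = 1 ∧ 1 = 1
w2 = w1 ∧ c = 1 ∧ 1 = 1
w3 = a ∨ w2 = 1 ∨ 1 = 1
w4 = w3 ∨ w1 = 1 ∨ 1 = 1
w5 = w3 ∧ w4 = 1 ∧ 1 = 1
w6 = w5 ∨ w3 = 1 ∨ 1 = 1
w7 = w5 ∧ w6 = 1 ∧ 1 = 1
giving w7 = 1 ≠ 0.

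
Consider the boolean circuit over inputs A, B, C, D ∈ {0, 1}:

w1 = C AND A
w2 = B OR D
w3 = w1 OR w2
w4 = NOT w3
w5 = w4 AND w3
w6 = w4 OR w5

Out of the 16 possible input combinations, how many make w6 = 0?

w6 = w4 OR w5 must be 0, so both w4 = 0 and w5 = 0.
Enumerating the 16 input combinations, 13 give w6 = 0 and 3 give w6 = 1.

13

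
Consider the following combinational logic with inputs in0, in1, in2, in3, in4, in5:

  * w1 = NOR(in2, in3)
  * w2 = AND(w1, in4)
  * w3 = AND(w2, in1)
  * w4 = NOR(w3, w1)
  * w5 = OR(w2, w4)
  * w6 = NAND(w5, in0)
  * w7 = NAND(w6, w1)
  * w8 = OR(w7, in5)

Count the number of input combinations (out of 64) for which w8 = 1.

w8 = OR(w7, in5) must be 1, so at least one of w7, in5 is 1.
Enumerating the 64 input combinations, 58 give w8 = 1 and 6 give w8 = 0.

58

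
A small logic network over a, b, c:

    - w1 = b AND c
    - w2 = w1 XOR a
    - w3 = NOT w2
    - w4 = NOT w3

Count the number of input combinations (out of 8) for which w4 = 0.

w4 = NOT w3 must be 0, so w3 = 1.
Enumerating the 8 input combinations, 4 give w4 = 0 and 4 give w4 = 1.

4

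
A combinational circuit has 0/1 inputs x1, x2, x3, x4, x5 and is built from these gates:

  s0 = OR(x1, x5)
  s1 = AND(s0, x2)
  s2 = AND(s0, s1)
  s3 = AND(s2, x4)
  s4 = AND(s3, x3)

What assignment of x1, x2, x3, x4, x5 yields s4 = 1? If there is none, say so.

x1=0, x2=1, x3=1, x4=1, x5=1

Check with x1=0, x2=1, x3=1, x4=1, x5=1:
s0 = OR(x1, x5) = OR(0, 1) = 1
s1 = AND(s0, x2) = AND(1, 1) = 1
s2 = AND(s0, s1) = AND(1, 1) = 1
s3 = AND(s2, x4) = AND(1, 1) = 1
s4 = AND(s3, x3) = AND(1, 1) = 1
So s4 = 1 as required.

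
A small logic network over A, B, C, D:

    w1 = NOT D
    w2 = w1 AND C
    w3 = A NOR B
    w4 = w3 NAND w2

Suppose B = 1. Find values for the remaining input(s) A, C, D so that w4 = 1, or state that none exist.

w4 = w3 NAND w2 must be 1, so at least one of w3, w2 is 0.
Check with B = 1 and A=1, C=1, D=1:
w1 = NOT D = NOT 1 = 0
w2 = w1 AND C = 0 AND 1 = 0
w3 = A NOR B = 1 NOR 1 = 0
w4 = w3 NAND w2 = 0 NAND 0 = 1
So w4 = 1.

A=1 C=1 D=1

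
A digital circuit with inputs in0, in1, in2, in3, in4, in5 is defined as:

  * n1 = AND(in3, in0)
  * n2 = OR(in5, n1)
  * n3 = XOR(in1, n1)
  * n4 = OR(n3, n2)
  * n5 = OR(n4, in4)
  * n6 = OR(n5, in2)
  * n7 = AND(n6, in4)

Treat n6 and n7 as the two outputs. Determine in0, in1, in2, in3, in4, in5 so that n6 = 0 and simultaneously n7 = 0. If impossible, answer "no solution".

Check with in0=1, in1=0, in2=0, in3=0, in4=0, in5=0:
n1 = AND(in3, in0) = AND(0, 1) = 0
n2 = OR(in5, n1) = OR(0, 0) = 0
n3 = XOR(in1, n1) = XOR(0, 0) = 0
n4 = OR(n3, n2) = OR(0, 0) = 0
n5 = OR(n4, in4) = OR(0, 0) = 0
n6 = OR(n5, in2) = OR(0, 0) = 0
n7 = AND(n6, in4) = AND(0, 0) = 0
So n6 = 0 and n7 = 0.

in0=1, in1=0, in2=0, in3=0, in4=0, in5=0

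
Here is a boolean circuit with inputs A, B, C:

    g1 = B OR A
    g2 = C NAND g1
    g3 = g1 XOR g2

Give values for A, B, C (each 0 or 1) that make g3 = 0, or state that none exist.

Check with A=1, B=1, C=0:
g1 = B OR A = 1 OR 1 = 1
g2 = C NAND g1 = 0 NAND 1 = 1
g3 = g1 XOR g2 = 1 XOR 1 = 0
So g3 = 0 as required.

A=1, B=1, C=0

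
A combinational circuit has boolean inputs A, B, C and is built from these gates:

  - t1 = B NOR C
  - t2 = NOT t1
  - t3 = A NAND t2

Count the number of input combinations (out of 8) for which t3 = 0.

3

t3 = A NAND t2 must be 0, so both A = 1 and t2 = 1.
t2 = NOT t1 must be 1, so t1 = 0.
t1 = B NOR C must be 0, so at least one of B, C is 1.
Enumerating the 8 input combinations, 3 give t3 = 0 and 5 give t3 = 1.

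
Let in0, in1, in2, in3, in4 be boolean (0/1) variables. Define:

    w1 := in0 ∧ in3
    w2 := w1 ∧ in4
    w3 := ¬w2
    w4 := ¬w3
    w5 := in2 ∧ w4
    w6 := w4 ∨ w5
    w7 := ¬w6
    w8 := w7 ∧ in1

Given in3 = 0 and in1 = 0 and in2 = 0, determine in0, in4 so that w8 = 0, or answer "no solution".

in0=1 in4=0

Check with in3 = 0 and in1 = 0 and in2 = 0 and in0=1, in4=0:
w1 = in0 ∧ in3 = 1 ∧ 0 = 0
w2 = w1 ∧ in4 = 0 ∧ 0 = 0
w3 = ¬w2 = ¬0 = 1
w4 = ¬w3 = ¬1 = 0
w5 = in2 ∧ w4 = 0 ∧ 0 = 0
w6 = w4 ∨ w5 = 0 ∨ 0 = 0
w7 = ¬w6 = ¬0 = 1
w8 = w7 ∧ in1 = 1 ∧ 0 = 0
So w8 = 0.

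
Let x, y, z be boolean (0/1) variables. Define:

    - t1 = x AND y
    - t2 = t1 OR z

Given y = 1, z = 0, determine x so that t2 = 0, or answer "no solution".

x=0

t2 = t1 OR z must be 0, so both t1 = 0 and z = 0.
Check with y = 1, z = 0 and x=0:
t1 = x AND y = 0 AND 1 = 0
t2 = t1 OR z = 0 OR 0 = 0
So t2 = 0.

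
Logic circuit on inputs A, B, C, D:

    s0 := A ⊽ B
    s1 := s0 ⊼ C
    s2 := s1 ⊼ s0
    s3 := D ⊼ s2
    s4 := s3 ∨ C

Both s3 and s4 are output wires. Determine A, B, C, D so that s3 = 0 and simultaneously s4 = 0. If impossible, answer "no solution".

Check with A=1, B=1, C=0, D=1:
s0 = A ⊽ B = 1 ⊽ 1 = 0
s1 = s0 ⊼ C = 0 ⊼ 0 = 1
s2 = s1 ⊼ s0 = 1 ⊼ 0 = 1
s3 = D ⊼ s2 = 1 ⊼ 1 = 0
s4 = s3 ∨ C = 0 ∨ 0 = 0
So s3 = 0 and s4 = 0.

A=1, B=1, C=0, D=1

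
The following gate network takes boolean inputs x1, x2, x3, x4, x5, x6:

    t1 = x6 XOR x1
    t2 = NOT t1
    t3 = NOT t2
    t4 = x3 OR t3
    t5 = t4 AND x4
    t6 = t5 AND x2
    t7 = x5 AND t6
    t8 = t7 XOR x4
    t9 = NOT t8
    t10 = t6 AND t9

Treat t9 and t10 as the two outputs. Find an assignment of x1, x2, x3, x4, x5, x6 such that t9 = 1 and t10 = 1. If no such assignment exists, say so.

x1=1, x2=1, x3=1, x4=1, x5=1, x6=1

Check with x1=1, x2=1, x3=1, x4=1, x5=1, x6=1:
t1 = x6 XOR x1 = 1 XOR 1 = 0
t2 = NOT t1 = NOT 0 = 1
t3 = NOT t2 = NOT 1 = 0
t4 = x3 OR t3 = 1 OR 0 = 1
t5 = t4 AND x4 = 1 AND 1 = 1
t6 = t5 AND x2 = 1 AND 1 = 1
t7 = x5 AND t6 = 1 AND 1 = 1
t8 = t7 XOR x4 = 1 XOR 1 = 0
t9 = NOT t8 = NOT 0 = 1
t10 = t6 AND t9 = 1 AND 1 = 1
So t9 = 1 and t10 = 1.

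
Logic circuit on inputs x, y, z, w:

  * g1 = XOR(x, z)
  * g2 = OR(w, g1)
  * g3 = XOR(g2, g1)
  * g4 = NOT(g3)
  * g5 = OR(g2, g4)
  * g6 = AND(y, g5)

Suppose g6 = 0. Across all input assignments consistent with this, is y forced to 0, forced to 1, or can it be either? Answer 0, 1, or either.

0

g6 = AND(y, g5) must be 0, so at least one of y, g5 is 0.
Every assignment with g6 = 0 has y = 0; there are 8 such assignment(s).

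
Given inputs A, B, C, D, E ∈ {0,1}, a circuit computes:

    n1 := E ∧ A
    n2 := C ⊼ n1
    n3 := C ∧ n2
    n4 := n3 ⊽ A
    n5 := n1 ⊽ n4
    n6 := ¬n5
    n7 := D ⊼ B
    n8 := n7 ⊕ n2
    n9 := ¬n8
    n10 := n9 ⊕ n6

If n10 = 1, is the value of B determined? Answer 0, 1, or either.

either

Both values of B occur among assignments with n10 = 1:
  B=0: A=0, B=0, C=1, D=0, E=0
  B=1: A=0, B=1, C=0, D=1, E=0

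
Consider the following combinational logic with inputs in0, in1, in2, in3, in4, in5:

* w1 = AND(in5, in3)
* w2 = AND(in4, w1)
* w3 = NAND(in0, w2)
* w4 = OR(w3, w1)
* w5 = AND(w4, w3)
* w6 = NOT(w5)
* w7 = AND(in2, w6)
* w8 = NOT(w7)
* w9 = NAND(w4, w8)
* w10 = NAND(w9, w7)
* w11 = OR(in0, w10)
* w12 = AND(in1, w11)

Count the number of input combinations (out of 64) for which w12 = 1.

w12 = AND(in1, w11) must be 1, so both in1 = 1 and w11 = 1.
Enumerating the 64 input combinations, 32 give w12 = 1 and 32 give w12 = 0.

32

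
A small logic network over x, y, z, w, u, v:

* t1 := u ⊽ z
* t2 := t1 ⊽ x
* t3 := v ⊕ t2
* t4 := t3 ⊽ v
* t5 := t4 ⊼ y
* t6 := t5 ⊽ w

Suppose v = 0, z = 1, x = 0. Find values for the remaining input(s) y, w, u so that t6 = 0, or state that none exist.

Check with v = 0, z = 1, x = 0 and y=0, w=0, u=0:
t1 = u ⊽ z = 0 ⊽ 1 = 0
t2 = t1 ⊽ x = 0 ⊽ 0 = 1
t3 = v ⊕ t2 = 0 ⊕ 1 = 1
t4 = t3 ⊽ v = 1 ⊽ 0 = 0
t5 = t4 ⊼ y = 0 ⊼ 0 = 1
t6 = t5 ⊽ w = 1 ⊽ 0 = 0
So t6 = 0.

y=0, w=0, u=0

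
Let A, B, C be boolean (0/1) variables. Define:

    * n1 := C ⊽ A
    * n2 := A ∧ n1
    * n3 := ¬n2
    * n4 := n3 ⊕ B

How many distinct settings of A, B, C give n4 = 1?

4

n4 = n3 ⊕ B must be 1, so n3 and B differ.
Satisfying assignments:
  A=0, B=0, C=0
  A=0, B=0, C=1
  A=1, B=0, C=0
  A=1, B=0, C=1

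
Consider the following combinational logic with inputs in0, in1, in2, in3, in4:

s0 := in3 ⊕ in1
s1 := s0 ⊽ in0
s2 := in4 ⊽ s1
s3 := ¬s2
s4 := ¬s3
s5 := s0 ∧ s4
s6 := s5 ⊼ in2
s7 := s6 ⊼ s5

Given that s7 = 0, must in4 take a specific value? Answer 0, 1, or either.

s7 = s6 ⊼ s5 must be 0, so both s6 = 1 and s5 = 1.
s6 = s5 ⊼ in2 must be 1, so at least one of s5, in2 is 0.
s5 = s0 ∧ s4 must be 1, so both s0 = 1 and s4 = 1.
Every assignment with s7 = 0 has in4 = 0; there are 4 such assignment(s).
  in0=0, in1=0, in2=0, in3=1, in4=0
  in0=0, in1=1, in2=0, in3=0, in4=0
  in0=1, in1=0, in2=0, in3=1, in4=0
  in0=1, in1=1, in2=0, in3=0, in4=0

0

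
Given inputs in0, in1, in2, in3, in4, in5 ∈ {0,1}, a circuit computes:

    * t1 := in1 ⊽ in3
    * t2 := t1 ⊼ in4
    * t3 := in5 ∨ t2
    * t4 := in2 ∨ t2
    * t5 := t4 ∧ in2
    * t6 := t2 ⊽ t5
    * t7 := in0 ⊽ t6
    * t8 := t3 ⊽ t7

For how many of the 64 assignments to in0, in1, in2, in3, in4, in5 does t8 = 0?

61

t8 = t3 ⊽ t7 must be 0, so at least one of t3, t7 is 1.
Enumerating the 64 input combinations, 61 give t8 = 0 and 3 give t8 = 1.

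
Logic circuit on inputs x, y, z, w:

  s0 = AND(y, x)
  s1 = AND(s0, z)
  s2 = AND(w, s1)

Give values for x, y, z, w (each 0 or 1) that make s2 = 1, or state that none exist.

s2 = AND(w, s1) must be 1, so both w = 1 and s1 = 1.
Check with x=1 y=1 z=1 w=1:
s0 = AND(y, x) = AND(1, 1) = 1
s1 = AND(s0, z) = AND(1, 1) = 1
s2 = AND(w, s1) = AND(1, 1) = 1
So s2 = 1 as required.

x=1 y=1 z=1 w=1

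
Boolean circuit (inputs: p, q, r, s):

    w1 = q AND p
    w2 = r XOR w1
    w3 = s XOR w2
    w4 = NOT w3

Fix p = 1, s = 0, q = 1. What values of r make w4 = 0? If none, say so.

r=0

w4 = NOT w3 must be 0, so w3 = 1.
w3 = s XOR w2 must be 1, so s and w2 differ.
Check with p = 1, s = 0, q = 1 and r=0:
w1 = q AND p = 1 AND 1 = 1
w2 = r XOR w1 = 0 XOR 1 = 1
w3 = s XOR w2 = 0 XOR 1 = 1
w4 = NOT w3 = NOT 1 = 0
So w4 = 0.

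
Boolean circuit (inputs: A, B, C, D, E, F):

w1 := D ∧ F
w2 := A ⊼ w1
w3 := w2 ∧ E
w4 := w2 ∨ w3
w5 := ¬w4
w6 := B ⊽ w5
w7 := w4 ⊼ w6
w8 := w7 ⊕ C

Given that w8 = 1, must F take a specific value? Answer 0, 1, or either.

either

Both values of F occur among assignments with w8 = 1:
  F=0: A=0, B=0, C=1, D=0, E=0, F=0
  F=1: A=0, B=0, C=1, D=0, E=0, F=1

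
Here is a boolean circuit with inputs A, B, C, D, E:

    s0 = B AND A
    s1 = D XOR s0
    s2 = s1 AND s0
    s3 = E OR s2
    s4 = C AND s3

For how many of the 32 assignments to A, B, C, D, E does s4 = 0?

s4 = C AND s3 must be 0, so at least one of C, s3 is 0.
Enumerating the 32 input combinations, 23 give s4 = 0 and 9 give s4 = 1.

23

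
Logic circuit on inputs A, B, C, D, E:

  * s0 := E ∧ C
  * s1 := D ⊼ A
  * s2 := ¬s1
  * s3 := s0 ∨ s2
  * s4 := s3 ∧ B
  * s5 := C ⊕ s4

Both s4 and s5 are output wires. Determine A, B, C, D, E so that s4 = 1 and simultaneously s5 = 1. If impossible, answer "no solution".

A=1, B=1, C=0, D=1, E=1

Check with A=1, B=1, C=0, D=1, E=1:
s0 = E ∧ C = 1 ∧ 0 = 0
s1 = D ⊼ A = 1 ⊼ 1 = 0
s2 = ¬s1 = ¬0 = 1
s3 = s0 ∨ s2 = 0 ∨ 1 = 1
s4 = s3 ∧ B = 1 ∧ 1 = 1
s5 = C ⊕ s4 = 0 ⊕ 1 = 1
So s4 = 1 and s5 = 1.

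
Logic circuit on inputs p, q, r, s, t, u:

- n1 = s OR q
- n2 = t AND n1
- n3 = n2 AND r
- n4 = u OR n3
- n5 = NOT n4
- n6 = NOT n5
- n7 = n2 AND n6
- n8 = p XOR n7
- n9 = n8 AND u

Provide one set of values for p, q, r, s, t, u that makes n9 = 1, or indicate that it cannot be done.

n9 = n8 AND u must be 1, so both n8 = 1 and u = 1.
n8 = p XOR n7 must be 1, so p and n7 differ.
Check with p=1 q=1 r=0 s=0 t=0 u=1:
n1 = s OR q = 0 OR 1 = 1
n2 = t AND n1 = 0 AND 1 = 0
n3 = n2 AND r = 0 AND 0 = 0
n4 = u OR n3 = 1 OR 0 = 1
n5 = NOT n4 = NOT 1 = 0
n6 = NOT n5 = NOT 0 = 1
n7 = n2 AND n6 = 0 AND 1 = 0
n8 = p XOR n7 = 1 XOR 0 = 1
n9 = n8 AND u = 1 AND 1 = 1
So n9 = 1 as required.

p=1 q=1 r=0 s=0 t=0 u=1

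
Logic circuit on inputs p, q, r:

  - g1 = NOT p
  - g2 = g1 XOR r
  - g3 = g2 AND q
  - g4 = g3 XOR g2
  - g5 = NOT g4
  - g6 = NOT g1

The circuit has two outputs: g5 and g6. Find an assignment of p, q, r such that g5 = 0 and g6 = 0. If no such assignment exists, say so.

Check with p=0, q=0, r=0:
g1 = NOT p = NOT 0 = 1
g2 = g1 XOR r = 1 XOR 0 = 1
g3 = g2 AND q = 1 AND 0 = 0
g4 = g3 XOR g2 = 0 XOR 1 = 1
g5 = NOT g4 = NOT 1 = 0
g6 = NOT g1 = NOT 1 = 0
So g5 = 0 and g6 = 0.

p=0, q=0, r=0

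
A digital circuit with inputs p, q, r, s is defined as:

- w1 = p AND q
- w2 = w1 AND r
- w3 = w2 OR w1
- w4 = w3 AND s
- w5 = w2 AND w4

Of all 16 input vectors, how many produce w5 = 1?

1

w5 = w2 AND w4 must be 1, so both w2 = 1 and w4 = 1.
w2 = w1 AND r must be 1, so both w1 = 1 and r = 1.
Satisfying assignments:
  p=1, q=1, r=1, s=1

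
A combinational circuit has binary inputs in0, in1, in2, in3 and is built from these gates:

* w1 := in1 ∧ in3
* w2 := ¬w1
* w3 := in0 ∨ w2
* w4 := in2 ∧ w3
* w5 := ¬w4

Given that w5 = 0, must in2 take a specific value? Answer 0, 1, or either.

1

w5 = ¬w4 must be 0, so w4 = 1.
w4 = in2 ∧ w3 must be 1, so both in2 = 1 and w3 = 1.
w3 = in0 ∨ w2 must be 1, so at least one of in0, w2 is 1.
Every assignment with w5 = 0 has in2 = 1; there are 7 such assignment(s).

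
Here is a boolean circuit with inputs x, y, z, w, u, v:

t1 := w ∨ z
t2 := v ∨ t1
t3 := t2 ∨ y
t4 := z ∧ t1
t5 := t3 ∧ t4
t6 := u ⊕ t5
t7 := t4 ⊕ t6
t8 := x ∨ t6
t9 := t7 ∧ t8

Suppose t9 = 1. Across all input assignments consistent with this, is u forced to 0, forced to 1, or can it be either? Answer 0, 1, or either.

t9 = t7 ∧ t8 must be 1, so both t7 = 1 and t8 = 1.
t7 = t4 ⊕ t6 must be 1, so t4 and t6 differ.
t8 = x ∨ t6 must be 1, so at least one of x, t6 is 1.
Every assignment with t9 = 1 has u = 1; there are 24 such assignment(s).

1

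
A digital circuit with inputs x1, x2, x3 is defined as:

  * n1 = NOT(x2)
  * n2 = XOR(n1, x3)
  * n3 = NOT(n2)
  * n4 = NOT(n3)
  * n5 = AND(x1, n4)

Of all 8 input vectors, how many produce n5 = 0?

n5 = AND(x1, n4) must be 0, so at least one of x1, n4 is 0.
Enumerating the 8 input combinations, 6 give n5 = 0 and 2 give n5 = 1.

6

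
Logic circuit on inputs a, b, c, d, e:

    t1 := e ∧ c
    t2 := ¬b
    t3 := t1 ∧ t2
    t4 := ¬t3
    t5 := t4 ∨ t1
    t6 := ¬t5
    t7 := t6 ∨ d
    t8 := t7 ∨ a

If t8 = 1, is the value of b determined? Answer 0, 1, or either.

Both values of b occur among assignments with t8 = 1:
  b=0: a=0, b=0, c=0, d=1, e=0
  b=1: a=0, b=1, c=0, d=1, e=0

either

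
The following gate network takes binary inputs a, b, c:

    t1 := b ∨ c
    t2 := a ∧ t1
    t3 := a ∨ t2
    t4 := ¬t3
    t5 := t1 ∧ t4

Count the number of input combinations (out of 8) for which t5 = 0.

t5 = t1 ∧ t4 must be 0, so at least one of t1, t4 is 0.
Enumerating the 8 input combinations, 5 give t5 = 0 and 3 give t5 = 1.

5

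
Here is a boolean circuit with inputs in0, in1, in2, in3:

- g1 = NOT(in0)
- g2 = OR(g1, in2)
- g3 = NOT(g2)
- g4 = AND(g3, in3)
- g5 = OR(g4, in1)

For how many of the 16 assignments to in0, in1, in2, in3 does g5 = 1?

9

g5 = OR(g4, in1) must be 1, so at least one of g4, in1 is 1.
Enumerating the 16 input combinations, 9 give g5 = 1 and 7 give g5 = 0.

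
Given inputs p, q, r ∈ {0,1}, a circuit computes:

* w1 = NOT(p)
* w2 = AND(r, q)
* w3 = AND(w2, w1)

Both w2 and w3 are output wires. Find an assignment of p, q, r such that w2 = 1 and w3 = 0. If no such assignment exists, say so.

p=1 q=1 r=1

Check with p=1 q=1 r=1:
w1 = NOT(p) = NOT 1 = 0
w2 = AND(r, q) = AND(1, 1) = 1
w3 = AND(w2, w1) = AND(1, 0) = 0
So w2 = 1 and w3 = 0.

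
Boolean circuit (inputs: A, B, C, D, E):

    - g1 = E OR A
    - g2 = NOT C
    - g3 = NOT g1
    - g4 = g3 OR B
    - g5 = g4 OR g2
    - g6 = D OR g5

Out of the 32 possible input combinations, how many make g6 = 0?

3

g6 = D OR g5 must be 0, so both D = 0 and g5 = 0.
g5 = g4 OR g2 must be 0, so both g4 = 0 and g2 = 0.
Satisfying assignments:
  A=0, B=0, C=1, D=0, E=1
  A=1, B=0, C=1, D=0, E=0
  A=1, B=0, C=1, D=0, E=1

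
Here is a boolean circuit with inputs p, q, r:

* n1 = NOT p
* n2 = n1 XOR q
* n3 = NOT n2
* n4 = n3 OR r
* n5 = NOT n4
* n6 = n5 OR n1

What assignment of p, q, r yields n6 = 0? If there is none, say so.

p=1, q=0, r=1

n6 = n5 OR n1 must be 0, so both n5 = 0 and n1 = 0.
n5 = NOT n4 must be 0, so n4 = 1.
n1 = NOT p must be 0, so p = 1.
Check with p=1, q=0, r=1:
n1 = NOT p = NOT 1 = 0
n2 = n1 XOR q = 0 XOR 0 = 0
n3 = NOT n2 = NOT 0 = 1
n4 = n3 OR r = 1 OR 1 = 1
n5 = NOT n4 = NOT 1 = 0
n6 = n5 OR n1 = 0 OR 0 = 0
So n6 = 0 as required.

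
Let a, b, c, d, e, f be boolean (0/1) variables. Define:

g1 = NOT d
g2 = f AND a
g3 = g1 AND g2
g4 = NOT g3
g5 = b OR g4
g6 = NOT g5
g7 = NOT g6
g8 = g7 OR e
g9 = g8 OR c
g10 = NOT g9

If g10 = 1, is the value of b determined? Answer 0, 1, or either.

0

g10 = NOT g9 must be 1, so g9 = 0.
Every assignment with g10 = 1 has b = 0; there are 1 such assignment(s).
  a=1, b=0, c=0, d=0, e=0, f=1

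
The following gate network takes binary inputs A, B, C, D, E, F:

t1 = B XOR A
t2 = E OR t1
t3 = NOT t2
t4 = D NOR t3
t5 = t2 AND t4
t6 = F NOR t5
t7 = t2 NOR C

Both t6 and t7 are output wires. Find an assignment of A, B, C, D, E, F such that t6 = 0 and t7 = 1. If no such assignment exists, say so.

Check with A=1 B=1 C=0 D=0 E=0 F=1:
t1 = B XOR A = 1 XOR 1 = 0
t2 = E OR t1 = 0 OR 0 = 0
t3 = NOT t2 = NOT 0 = 1
t4 = D NOR t3 = 0 NOR 1 = 0
t5 = t2 AND t4 = 0 AND 0 = 0
t6 = F NOR t5 = 1 NOR 0 = 0
t7 = t2 NOR C = 0 NOR 0 = 1
So t6 = 0 and t7 = 1.

A=1 B=1 C=0 D=0 E=0 F=1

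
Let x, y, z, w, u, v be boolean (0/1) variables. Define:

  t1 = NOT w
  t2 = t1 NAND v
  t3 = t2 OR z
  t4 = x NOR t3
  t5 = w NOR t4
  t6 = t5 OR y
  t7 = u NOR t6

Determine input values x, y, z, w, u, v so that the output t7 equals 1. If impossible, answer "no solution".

x=1, y=0, z=0, w=1, u=0, v=0

t7 = u NOR t6 must be 1, so both u = 0 and t6 = 0.
Check with x=1, y=0, z=0, w=1, u=0, v=0:
t1 = NOT w = NOT 1 = 0
t2 = t1 NAND v = 0 NAND 0 = 1
t3 = t2 OR z = 1 OR 0 = 1
t4 = x NOR t3 = 1 NOR 1 = 0
t5 = w NOR t4 = 1 NOR 0 = 0
t6 = t5 OR y = 0 OR 0 = 0
t7 = u NOR t6 = 0 NOR 0 = 1
So t7 = 1 as required.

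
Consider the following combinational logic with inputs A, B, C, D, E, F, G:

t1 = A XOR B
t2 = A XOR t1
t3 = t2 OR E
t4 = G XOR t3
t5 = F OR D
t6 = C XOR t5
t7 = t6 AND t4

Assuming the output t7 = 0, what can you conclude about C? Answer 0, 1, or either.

either

Both values of C occur among assignments with t7 = 0:
  C=0: A=0, B=0, C=0, D=0, E=0, F=0, G=0
  C=1: A=0, B=0, C=1, D=0, E=0, F=0, G=0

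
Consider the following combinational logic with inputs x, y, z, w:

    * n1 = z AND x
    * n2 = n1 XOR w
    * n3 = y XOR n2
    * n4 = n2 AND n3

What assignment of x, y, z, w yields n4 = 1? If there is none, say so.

x=1, y=0, z=1, w=0

n4 = n2 AND n3 must be 1, so both n2 = 1 and n3 = 1.
n2 = n1 XOR w must be 1, so n1 and w differ.
n3 = y XOR n2 must be 1, so y and n2 differ.
Check with x=1, y=0, z=1, w=0:
n1 = z AND x = 1 AND 1 = 1
n2 = n1 XOR w = 1 XOR 0 = 1
n3 = y XOR n2 = 0 XOR 1 = 1
n4 = n2 AND n3 = 1 AND 1 = 1
So n4 = 1 as required.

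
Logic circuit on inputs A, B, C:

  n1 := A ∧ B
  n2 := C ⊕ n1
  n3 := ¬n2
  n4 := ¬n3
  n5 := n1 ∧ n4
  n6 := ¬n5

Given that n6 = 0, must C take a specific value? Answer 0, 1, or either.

n6 = ¬n5 must be 0, so n5 = 1.
n5 = n1 ∧ n4 must be 1, so both n1 = 1 and n4 = 1.
n1 = A ∧ B must be 1, so both A = 1 and B = 1.
Every assignment with n6 = 0 has C = 0; there are 1 such assignment(s).
  A=1, B=1, C=0

0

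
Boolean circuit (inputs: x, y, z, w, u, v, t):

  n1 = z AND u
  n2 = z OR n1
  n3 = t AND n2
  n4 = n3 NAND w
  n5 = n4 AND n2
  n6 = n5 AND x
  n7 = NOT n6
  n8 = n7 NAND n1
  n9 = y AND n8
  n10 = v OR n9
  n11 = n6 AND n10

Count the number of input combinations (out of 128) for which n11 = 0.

110

n11 = n6 AND n10 must be 0, so at least one of n6, n10 is 0.
Enumerating the 128 input combinations, 110 give n11 = 0 and 18 give n11 = 1.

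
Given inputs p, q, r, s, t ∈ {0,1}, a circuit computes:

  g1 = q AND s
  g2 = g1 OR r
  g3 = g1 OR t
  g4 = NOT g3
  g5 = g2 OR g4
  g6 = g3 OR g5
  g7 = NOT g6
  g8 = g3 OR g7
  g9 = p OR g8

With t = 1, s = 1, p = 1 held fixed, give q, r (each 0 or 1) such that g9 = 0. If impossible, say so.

no solution exists

With t = 1, s = 1, p = 1 fixed, none of the 4 settings of q, r give g9 = 0.
For example, with q=1, r=1:
g1 = q AND s = 1 AND 1 = 1
g2 = g1 OR r = 1 OR 1 = 1
g3 = g1 OR t = 1 OR 1 = 1
g4 = NOT g3 = NOT 1 = 0
g5 = g2 OR g4 = 1 OR 0 = 1
g6 = g3 OR g5 = 1 OR 1 = 1
g7 = NOT g6 = NOT 1 = 0
g8 = g3 OR g7 = 1 OR 0 = 1
g9 = p OR g8 = 1 OR 1 = 1
giving g9 = 1 ≠ 0.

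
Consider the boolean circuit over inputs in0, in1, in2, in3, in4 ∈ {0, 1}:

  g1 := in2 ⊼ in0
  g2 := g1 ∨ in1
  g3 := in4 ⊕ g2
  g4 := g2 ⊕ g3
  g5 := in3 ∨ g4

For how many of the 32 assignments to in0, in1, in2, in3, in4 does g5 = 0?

8

g5 = in3 ∨ g4 must be 0, so both in3 = 0 and g4 = 0.
g4 = g2 ⊕ g3 must be 0, so g2 and g3 are equal.
Enumerating the 32 input combinations, 8 give g5 = 0 and 24 give g5 = 1.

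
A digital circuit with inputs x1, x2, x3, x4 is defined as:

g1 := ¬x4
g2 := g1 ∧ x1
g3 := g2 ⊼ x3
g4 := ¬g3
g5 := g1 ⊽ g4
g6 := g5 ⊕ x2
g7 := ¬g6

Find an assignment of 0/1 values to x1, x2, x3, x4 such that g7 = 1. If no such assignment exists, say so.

x1=0, x2=1, x3=1, x4=1

Check with x1=0, x2=1, x3=1, x4=1:
g1 = ¬x4 = ¬1 = 0
g2 = g1 ∧ x1 = 0 ∧ 0 = 0
g3 = g2 ⊼ x3 = 0 ⊼ 1 = 1
g4 = ¬g3 = ¬1 = 0
g5 = g1 ⊽ g4 = 0 ⊽ 0 = 1
g6 = g5 ⊕ x2 = 1 ⊕ 1 = 0
g7 = ¬g6 = ¬0 = 1
So g7 = 1 as required.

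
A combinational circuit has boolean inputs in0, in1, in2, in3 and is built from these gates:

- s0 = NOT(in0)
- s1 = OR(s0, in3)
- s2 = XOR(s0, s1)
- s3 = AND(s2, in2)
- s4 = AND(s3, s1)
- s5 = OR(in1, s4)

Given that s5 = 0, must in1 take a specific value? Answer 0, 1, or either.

0

s5 = OR(in1, s4) must be 0, so both in1 = 0 and s4 = 0.
s4 = AND(s3, s1) must be 0, so at least one of s3, s1 is 0.
Every assignment with s5 = 0 has in1 = 0; there are 7 such assignment(s).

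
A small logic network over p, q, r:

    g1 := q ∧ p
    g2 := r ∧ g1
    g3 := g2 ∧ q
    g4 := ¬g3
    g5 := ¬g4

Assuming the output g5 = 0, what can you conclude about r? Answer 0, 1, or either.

either

Both values of r occur among assignments with g5 = 0:
  r=0: p=0, q=0, r=0
  r=1: p=0, q=0, r=1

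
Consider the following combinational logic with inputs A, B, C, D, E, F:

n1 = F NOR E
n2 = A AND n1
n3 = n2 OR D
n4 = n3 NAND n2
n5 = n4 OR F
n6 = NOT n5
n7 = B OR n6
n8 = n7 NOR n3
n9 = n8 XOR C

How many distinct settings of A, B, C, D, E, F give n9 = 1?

32

n9 = n8 XOR C must be 1, so n8 and C differ.
Enumerating the 64 input combinations, 32 give n9 = 1 and 32 give n9 = 0.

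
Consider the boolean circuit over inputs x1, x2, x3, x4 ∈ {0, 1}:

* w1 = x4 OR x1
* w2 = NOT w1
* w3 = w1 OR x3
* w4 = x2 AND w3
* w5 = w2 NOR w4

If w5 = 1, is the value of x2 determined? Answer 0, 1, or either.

0

w5 = w2 NOR w4 must be 1, so both w2 = 0 and w4 = 0.
w2 = NOT w1 must be 0, so w1 = 1.
w4 = x2 AND w3 must be 0, so at least one of x2, w3 is 0.
Every assignment with w5 = 1 has x2 = 0; there are 6 such assignment(s).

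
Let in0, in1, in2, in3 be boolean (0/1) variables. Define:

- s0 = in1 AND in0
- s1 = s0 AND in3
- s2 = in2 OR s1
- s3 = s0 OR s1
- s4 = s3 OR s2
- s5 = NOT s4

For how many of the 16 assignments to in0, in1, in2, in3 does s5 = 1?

s5 = NOT s4 must be 1, so s4 = 0.
s4 = s3 OR s2 must be 0, so both s3 = 0 and s2 = 0.
Satisfying assignments:
  in0=0, in1=0, in2=0, in3=0
  in0=0, in1=0, in2=0, in3=1
  in0=0, in1=1, in2=0, in3=0
  in0=0, in1=1, in2=0, in3=1
  in0=1, in1=0, in2=0, in3=0
  in0=1, in1=0, in2=0, in3=1

6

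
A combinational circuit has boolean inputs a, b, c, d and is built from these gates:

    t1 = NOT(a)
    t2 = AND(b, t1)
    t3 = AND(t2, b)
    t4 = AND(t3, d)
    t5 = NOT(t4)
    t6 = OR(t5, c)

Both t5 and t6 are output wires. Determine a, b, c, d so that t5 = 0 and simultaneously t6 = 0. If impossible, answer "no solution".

Check with a=0 b=1 c=0 d=1:
t1 = NOT(a) = NOT 0 = 1
t2 = AND(b, t1) = AND(1, 1) = 1
t3 = AND(t2, b) = AND(1, 1) = 1
t4 = AND(t3, d) = AND(1, 1) = 1
t5 = NOT(t4) = NOT 1 = 0
t6 = OR(t5, c) = OR(0, 0) = 0
So t5 = 0 and t6 = 0.

a=0 b=1 c=0 d=1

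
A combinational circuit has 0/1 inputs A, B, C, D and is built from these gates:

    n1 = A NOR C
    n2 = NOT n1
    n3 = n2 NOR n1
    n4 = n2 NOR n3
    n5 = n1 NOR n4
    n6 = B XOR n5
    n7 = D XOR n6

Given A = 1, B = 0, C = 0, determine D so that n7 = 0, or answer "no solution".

n7 = D XOR n6 must be 0, so D and n6 are equal.
Check with A = 1, B = 0, C = 0 and D=1:
n1 = A NOR C = 1 NOR 0 = 0
n2 = NOT n1 = NOT 0 = 1
n3 = n2 NOR n1 = 1 NOR 0 = 0
n4 = n2 NOR n3 = 1 NOR 0 = 0
n5 = n1 NOR n4 = 0 NOR 0 = 1
n6 = B XOR n5 = 0 XOR 1 = 1
n7 = D XOR n6 = 1 XOR 1 = 0
So n7 = 0.

D=1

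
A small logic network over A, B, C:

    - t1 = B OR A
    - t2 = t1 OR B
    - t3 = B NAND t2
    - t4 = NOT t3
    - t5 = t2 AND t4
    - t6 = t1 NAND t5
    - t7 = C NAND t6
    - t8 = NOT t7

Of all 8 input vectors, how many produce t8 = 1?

t8 = NOT t7 must be 1, so t7 = 0.
t7 = C NAND t6 must be 0, so both C = 1 and t6 = 1.
Satisfying assignments:
  A=0, B=0, C=1
  A=1, B=0, C=1

2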